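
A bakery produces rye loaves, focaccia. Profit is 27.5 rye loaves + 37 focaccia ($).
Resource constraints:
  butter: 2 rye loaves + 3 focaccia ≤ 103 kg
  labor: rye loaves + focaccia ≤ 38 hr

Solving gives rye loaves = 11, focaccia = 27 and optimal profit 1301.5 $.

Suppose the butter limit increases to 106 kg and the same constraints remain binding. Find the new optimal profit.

1330

At the optimum: butter uses 103 of 103 (binding); labor uses 38 of 38 (binding).
From A_Bᵀ y = c: 2·y_butter + 1·y_labor = 27.5; 3·y_butter + 1·y_labor = 37.
Solving: y_butter = 9.5, y_labor = 8.5.
Δz = y_butter·Δb = 9.5 × (3) = 28.5, so new z* = 1301.5 + 28.5 = 1330.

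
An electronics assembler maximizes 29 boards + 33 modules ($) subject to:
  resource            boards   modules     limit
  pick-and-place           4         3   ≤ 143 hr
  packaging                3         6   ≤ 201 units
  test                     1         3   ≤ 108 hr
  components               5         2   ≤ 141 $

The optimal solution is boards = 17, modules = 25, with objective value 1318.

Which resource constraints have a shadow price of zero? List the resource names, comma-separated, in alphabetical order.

pick-and-place: 143/143 (binding)
packaging: 201/201 (binding)
test: 92/108 (slack 16)
components: 135/141 (slack 6)
By complementary slackness, a constraint with positive slack has shadow price 0 → components, test.

components, test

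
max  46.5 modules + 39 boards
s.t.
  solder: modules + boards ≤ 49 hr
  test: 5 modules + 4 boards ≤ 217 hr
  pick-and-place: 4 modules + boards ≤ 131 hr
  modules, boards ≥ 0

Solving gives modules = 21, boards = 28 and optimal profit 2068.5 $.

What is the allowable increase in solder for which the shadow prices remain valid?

Binding constraints: solder, test. The basis is B = [[1,1],[5,4]] with det -1.
Per unit increase in solder, x* moves by d = (-4, 5).
The basis stays optimal until modules reaches 0; allowable increase = 5.25 hr.

5.25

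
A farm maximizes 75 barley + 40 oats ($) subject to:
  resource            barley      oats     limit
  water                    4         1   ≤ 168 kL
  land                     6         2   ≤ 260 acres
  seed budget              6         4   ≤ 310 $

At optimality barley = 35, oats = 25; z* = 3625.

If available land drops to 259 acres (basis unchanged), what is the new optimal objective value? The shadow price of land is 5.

Δb = -1, so new z* = 3625 + (5)·(-1) = 3625 − 5 = 3620.

3620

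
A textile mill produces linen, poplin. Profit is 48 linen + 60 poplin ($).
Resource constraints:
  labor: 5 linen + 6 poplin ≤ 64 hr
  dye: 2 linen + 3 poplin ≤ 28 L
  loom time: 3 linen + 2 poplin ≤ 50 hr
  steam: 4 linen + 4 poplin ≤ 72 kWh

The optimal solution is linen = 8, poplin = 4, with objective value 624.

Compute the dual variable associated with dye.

4

At the optimum: labor uses 64 of 64 (binding); dye uses 28 of 28 (binding); loom time uses 32 of 50 (slack = 18); steam uses 48 of 72 (slack = 24).
By complementary slackness, y = 0 for the non-binding constraints.
The binding rows give the dual system: 5·y_labor + 2·y_dye = 48 and 6·y_labor + 3·y_dye = 60.
This yields shadow prices y_labor = 8, y_dye = 4.
Shadow price of dye = 4.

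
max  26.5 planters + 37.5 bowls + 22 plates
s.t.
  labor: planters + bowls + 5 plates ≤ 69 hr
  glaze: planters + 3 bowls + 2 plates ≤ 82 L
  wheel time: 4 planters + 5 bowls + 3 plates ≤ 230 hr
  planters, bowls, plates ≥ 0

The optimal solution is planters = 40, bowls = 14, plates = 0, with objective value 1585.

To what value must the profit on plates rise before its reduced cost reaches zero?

23

Check each constraint at x*: labor 54/69 (slack 15); glaze 82/82 (tight); wheel time 230/230 (tight).
Since labor is not tight, its dual is 0.
The binding rows give the dual system: 1·y_glaze + 4·y_wheel time = 26.5 and 3·y_glaze + 5·y_wheel time = 37.5.
This yields shadow prices y_glaze = 2.5, y_wheel time = 6.
plates enters the basis when its profit ≥ yᵀa₃ = 2.5·2 + 6·3 = 23.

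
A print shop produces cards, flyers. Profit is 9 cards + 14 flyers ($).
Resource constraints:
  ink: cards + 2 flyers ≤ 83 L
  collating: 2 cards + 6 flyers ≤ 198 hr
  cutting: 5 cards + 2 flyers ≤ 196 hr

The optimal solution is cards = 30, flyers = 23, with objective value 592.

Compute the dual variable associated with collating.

At the optimum: ink uses 76 of 83 (slack = 7); collating uses 198 of 198 (binding); cutting uses 196 of 196 (binding).
Slack constraints have shadow price 0 (complementary slackness).
From A_Bᵀ y = c: 2·y_collating + 5·y_cutting = 9; 6·y_collating + 2·y_cutting = 14.
→ y_collating = 2 and y_cutting = 1.
Shadow price of collating = 2.

2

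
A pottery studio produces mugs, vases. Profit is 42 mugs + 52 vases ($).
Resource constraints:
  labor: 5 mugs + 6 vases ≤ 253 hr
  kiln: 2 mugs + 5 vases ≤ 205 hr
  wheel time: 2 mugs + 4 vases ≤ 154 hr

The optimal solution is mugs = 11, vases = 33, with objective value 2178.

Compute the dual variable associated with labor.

Binding: labor and wheel time. Non-binding: kiln (18 unused).
Since kiln is not tight, its dual is 0.
The binding rows give the dual system: 5·y_labor + 2·y_wheel time = 42 and 6·y_labor + 4·y_wheel time = 52.
This yields shadow prices y_labor = 8, y_wheel time = 1.
Shadow price of labor = 8.

8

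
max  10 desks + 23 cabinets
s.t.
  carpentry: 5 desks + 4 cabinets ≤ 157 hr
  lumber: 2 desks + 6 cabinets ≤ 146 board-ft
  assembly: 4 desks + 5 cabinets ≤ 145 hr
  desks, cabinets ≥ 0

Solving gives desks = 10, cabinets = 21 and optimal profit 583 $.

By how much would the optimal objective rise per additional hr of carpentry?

Binding: lumber and assembly. Non-binding: carpentry (23 unused).
By complementary slackness, y = 0 for the non-binding constraint.
The binding rows give the dual system: 2·y_lumber + 4·y_assembly = 10 and 6·y_lumber + 5·y_assembly = 23.
→ y_lumber = 3 and y_assembly = 1.
Shadow price of carpentry = 0.

0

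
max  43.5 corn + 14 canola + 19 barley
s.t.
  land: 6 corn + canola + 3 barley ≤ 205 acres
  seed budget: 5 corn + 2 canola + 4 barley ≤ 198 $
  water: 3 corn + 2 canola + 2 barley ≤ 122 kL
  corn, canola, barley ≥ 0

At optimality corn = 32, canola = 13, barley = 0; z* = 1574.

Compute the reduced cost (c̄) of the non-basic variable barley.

-5

Binding: land and water. Non-binding: seed budget (12 unused).
Slack constraints have shadow price 0 (complementary slackness).
The binding rows give the dual system: 6·y_land + 3·y_water = 43.5 and 1·y_land + 2·y_water = 14.
→ y_land = 5 and y_water = 4.5.
Reduced cost of barley: c₃ − yᵀa₃ = 19 − (5·3 + 4.5·2) = 19 − 24 = -5.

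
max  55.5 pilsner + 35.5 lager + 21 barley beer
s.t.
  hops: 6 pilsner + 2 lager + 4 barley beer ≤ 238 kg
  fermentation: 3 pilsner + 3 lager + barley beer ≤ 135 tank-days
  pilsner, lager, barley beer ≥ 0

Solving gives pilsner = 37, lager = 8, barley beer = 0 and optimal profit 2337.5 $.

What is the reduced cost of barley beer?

At the optimum: hops uses 238 of 238 (binding); fermentation uses 135 of 135 (binding).
The binding rows give the dual system: 6·y_hops + 3·y_fermentation = 55.5 and 2·y_hops + 3·y_fermentation = 35.5.
→ y_hops = 5 and y_fermentation = 8.5.
Reduced cost of barley beer: c₃ − yᵀa₃ = 21 − (5·4 + 8.5·1) = 21 − 28.5 = -7.5.

-7.5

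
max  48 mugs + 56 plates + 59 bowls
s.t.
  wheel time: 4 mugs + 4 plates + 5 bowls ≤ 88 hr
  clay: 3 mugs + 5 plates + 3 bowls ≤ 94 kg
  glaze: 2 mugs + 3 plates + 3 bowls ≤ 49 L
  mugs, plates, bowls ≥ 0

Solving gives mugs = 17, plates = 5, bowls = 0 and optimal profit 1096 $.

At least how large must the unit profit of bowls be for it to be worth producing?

64

At the optimum: wheel time uses 88 of 88 (binding); clay uses 76 of 94 (slack = 18); glaze uses 49 of 49 (binding).
Since clay is not tight, its dual is 0.
Dual feasibility on the basic columns requires 4·y_wheel time + 2·y_glaze = 48, 4·y_wheel time + 3·y_glaze = 56.
This yields shadow prices y_wheel time = 8, y_glaze = 8.
bowls enters the basis when its profit ≥ yᵀa₃ = 8·5 + 8·3 = 64.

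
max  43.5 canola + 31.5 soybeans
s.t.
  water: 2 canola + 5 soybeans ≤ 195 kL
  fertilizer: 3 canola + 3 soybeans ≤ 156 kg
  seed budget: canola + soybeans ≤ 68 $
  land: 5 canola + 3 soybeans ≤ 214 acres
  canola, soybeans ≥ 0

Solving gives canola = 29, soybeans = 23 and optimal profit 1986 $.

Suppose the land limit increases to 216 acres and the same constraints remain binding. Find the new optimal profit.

1998

Check each constraint at x*: water 173/195 (slack 22); fertilizer 156/156 (tight); seed budget 52/68 (slack 16); land 214/214 (tight).
Slack constraints have shadow price 0 (complementary slackness).
From A_Bᵀ y = c: 3·y_fertilizer + 5·y_land = 43.5; 3·y_fertilizer + 3·y_land = 31.5.
Solving: y_fertilizer = 4.5, y_land = 6.
Δz = y_land·Δb = 6 × (2) = 12, so new z* = 1986 + 12 = 1998.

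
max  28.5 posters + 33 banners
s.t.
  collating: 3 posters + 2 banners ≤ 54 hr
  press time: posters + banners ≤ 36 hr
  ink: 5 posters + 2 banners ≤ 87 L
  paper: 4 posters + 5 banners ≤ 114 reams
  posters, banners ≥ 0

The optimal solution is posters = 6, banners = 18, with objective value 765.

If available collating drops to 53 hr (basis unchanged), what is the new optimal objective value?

763.5

At the optimum: collating uses 54 of 54 (binding); press time uses 24 of 36 (slack = 12); ink uses 66 of 87 (slack = 21); paper uses 114 of 114 (binding).
Since press time, ink are not tight, their duals are 0.
Dual feasibility on the basic columns requires 3·y_collating + 4·y_paper = 28.5, 2·y_collating + 5·y_paper = 33.
Solving: y_collating = 1.5, y_paper = 6.
Δz = y_collating·Δb = 1.5 × (-1) = -1.5, so new z* = 765 − 1.5 = 763.5.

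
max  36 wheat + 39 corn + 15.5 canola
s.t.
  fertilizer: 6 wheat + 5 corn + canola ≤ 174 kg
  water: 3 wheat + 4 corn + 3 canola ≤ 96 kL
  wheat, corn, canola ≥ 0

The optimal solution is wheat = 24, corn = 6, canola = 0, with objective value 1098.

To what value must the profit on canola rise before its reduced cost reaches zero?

21

Both fertilizer and water are binding at x*.
From A_Bᵀ y = c: 6·y_fertilizer + 3·y_water = 36; 5·y_fertilizer + 4·y_water = 39.
Solving: y_fertilizer = 3, y_water = 6.
canola enters the basis when its profit ≥ yᵀa₃ = 3·1 + 6·3 = 21.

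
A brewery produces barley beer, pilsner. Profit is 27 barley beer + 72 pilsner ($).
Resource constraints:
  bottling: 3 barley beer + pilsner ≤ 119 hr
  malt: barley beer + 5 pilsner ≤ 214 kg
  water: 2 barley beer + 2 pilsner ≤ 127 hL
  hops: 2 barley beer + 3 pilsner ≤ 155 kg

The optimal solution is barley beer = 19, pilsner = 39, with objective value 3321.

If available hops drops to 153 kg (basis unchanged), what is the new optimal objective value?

3303

Check each constraint at x*: bottling 96/119 (slack 23); malt 214/214 (tight); water 116/127 (slack 11); hops 155/155 (tight).
Since bottling, water are not tight, their duals are 0.
From A_Bᵀ y = c: 1·y_malt + 2·y_hops = 27; 5·y_malt + 3·y_hops = 72.
This yields shadow prices y_malt = 9, y_hops = 9.
Δz = y_hops·Δb = 9 × (-2) = -18, so new z* = 3321 − 18 = 3303.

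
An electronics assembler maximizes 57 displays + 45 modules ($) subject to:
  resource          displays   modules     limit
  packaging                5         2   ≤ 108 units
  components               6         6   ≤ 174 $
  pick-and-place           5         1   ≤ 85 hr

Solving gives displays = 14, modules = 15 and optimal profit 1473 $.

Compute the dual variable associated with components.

7

Binding: components and pick-and-place. Non-binding: packaging (8 unused).
By complementary slackness, y = 0 for the non-binding constraint.
From A_Bᵀ y = c: 6·y_components + 5·y_pick-and-place = 57; 6·y_components + 1·y_pick-and-place = 45.
Solving: y_components = 7, y_pick-and-place = 3.
Shadow price of components = 7.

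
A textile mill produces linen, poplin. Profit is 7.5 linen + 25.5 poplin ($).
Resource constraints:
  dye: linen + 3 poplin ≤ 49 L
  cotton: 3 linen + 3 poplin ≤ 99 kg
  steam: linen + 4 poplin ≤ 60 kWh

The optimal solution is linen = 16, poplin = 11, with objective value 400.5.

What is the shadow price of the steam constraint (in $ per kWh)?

3

Binding: dye and steam. Non-binding: cotton (18 unused).
Slack constraints have shadow price 0 (complementary slackness).
The binding rows give the dual system: 1·y_dye + 1·y_steam = 7.5 and 3·y_dye + 4·y_steam = 25.5.
→ y_dye = 4.5 and y_steam = 3.
Shadow price of steam = 3.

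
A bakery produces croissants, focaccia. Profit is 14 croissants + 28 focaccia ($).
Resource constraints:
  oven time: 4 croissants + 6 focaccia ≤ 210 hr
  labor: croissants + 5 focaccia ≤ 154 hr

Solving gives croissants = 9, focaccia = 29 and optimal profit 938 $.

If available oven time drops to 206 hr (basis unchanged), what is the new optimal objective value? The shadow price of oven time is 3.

Δb = -4, so new z* = 938 + (3)·(-4) = 938 − 12 = 926.

926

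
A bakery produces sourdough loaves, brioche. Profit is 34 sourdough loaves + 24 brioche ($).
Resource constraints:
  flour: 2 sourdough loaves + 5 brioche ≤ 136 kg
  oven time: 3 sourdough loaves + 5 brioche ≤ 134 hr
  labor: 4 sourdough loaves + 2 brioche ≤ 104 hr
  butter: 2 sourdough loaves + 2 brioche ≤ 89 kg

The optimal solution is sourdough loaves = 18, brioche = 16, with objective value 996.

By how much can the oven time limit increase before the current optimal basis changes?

Binding constraints: oven time, labor. The basis is B = [[3,5],[4,2]] with det -14.
Per unit increase in oven time, x* moves by d = (-0.1429, 0.2857).
The basis stays optimal until flour becomes binding; allowable increase = 17.5 hr.

17.5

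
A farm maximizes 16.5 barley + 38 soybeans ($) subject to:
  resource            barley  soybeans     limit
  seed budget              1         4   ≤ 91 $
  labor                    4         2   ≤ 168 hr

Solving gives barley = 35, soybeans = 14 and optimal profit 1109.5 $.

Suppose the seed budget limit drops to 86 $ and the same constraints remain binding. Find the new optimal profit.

At the optimum: seed budget uses 91 of 91 (binding); labor uses 168 of 168 (binding).
From A_Bᵀ y = c: 1·y_seed budget + 4·y_labor = 16.5; 4·y_seed budget + 2·y_labor = 38.
This yields shadow prices y_seed budget = 8.5, y_labor = 2.
Δz = y_seed budget·Δb = 8.5 × (-5) = -42.5, so new z* = 1109.5 − 42.5 = 1067.

1067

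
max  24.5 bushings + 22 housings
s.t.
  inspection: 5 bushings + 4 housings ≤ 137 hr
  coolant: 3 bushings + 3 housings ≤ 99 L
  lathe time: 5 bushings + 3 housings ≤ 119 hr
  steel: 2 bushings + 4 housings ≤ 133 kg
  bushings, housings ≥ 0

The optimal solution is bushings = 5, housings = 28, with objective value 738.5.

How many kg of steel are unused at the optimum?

steel used = 2·5 + 4·28 = 122; slack = 133 − 122 = 11.

11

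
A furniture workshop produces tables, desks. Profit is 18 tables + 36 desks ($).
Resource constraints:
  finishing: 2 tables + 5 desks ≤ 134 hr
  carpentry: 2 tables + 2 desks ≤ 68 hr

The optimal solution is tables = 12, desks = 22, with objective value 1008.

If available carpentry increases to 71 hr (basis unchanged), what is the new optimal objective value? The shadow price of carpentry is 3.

Δb = 3, so new z* = 1008 + (3)·(3) = 1008 + 9 = 1017.

1017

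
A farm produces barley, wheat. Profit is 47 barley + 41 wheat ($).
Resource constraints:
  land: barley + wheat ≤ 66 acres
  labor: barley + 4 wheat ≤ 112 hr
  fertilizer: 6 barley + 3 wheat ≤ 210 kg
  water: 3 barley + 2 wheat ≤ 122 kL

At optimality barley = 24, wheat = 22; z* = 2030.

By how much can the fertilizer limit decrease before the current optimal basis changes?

Binding constraints: labor, fertilizer. The basis is B = [[1,4],[6,3]] with det -21.
Per unit decrease in fertilizer, x* moves by d = (-0.1905, 0.0476).
The basis stays optimal until barley reaches 0; allowable decrease = 126 kg.

126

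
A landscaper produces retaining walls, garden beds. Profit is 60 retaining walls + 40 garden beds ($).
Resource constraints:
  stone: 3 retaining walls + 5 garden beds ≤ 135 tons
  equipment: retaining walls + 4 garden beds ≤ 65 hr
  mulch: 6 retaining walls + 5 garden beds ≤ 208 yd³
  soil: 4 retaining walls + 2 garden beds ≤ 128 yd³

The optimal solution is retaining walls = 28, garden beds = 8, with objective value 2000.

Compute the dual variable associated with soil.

Check each constraint at x*: stone 124/135 (slack 11); equipment 60/65 (slack 5); mulch 208/208 (tight); soil 128/128 (tight).
Since stone, equipment are not tight, their duals are 0.
The binding rows give the dual system: 6·y_mulch + 4·y_soil = 60 and 5·y_mulch + 2·y_soil = 40.
→ y_mulch = 5 and y_soil = 7.5.
Shadow price of soil = 7.5.

7.5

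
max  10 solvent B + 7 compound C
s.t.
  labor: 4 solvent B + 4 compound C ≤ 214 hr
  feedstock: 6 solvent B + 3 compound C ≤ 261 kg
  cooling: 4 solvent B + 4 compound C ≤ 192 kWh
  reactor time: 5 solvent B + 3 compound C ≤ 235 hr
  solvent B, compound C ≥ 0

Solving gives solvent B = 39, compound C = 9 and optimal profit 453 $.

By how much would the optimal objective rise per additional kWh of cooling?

1

At the optimum: labor uses 192 of 214 (slack = 22); feedstock uses 261 of 261 (binding); cooling uses 192 of 192 (binding); reactor time uses 222 of 235 (slack = 13).
Slack constraints have shadow price 0 (complementary slackness).
The binding rows give the dual system: 6·y_feedstock + 4·y_cooling = 10 and 3·y_feedstock + 4·y_cooling = 7.
This yields shadow prices y_feedstock = 1, y_cooling = 1.
Shadow price of cooling = 1.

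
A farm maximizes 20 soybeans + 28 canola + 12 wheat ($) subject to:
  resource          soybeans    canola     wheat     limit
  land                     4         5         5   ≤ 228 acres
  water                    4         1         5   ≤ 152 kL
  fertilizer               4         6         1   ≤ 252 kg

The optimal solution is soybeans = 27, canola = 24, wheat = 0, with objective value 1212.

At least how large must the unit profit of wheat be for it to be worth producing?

13

At the optimum: land uses 228 of 228 (binding); water uses 132 of 152 (slack = 20); fertilizer uses 252 of 252 (binding).
Since water is not tight, its dual is 0.
The binding rows give the dual system: 4·y_land + 4·y_fertilizer = 20 and 5·y_land + 6·y_fertilizer = 28.
→ y_land = 2 and y_fertilizer = 3.
wheat enters the basis when its profit ≥ yᵀa₃ = 2·5 + 3·1 = 13.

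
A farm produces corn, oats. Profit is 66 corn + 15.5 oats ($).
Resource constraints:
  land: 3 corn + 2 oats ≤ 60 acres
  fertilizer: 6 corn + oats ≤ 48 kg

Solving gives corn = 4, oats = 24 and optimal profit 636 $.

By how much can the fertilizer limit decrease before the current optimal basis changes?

Binding constraints: land, fertilizer. The basis is B = [[3,2],[6,1]] with det -9.
Per unit decrease in fertilizer, x* moves by d = (-0.2222, 0.3333).
The basis stays optimal until corn reaches 0; allowable decrease = 18 kg.

18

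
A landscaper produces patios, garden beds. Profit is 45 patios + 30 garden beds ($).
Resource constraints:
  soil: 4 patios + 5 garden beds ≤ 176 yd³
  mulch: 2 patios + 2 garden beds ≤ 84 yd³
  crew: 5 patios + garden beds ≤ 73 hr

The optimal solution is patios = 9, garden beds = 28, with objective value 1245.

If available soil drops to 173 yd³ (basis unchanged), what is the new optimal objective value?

1230

Binding: soil and crew. Non-binding: mulch (10 unused).
By complementary slackness, y = 0 for the non-binding constraint.
Dual feasibility on the basic columns requires 4·y_soil + 5·y_crew = 45, 5·y_soil + 1·y_crew = 30.
Solving: y_soil = 5, y_crew = 5.
Δz = y_soil·Δb = 5 × (-3) = -15, so new z* = 1245 − 15 = 1230.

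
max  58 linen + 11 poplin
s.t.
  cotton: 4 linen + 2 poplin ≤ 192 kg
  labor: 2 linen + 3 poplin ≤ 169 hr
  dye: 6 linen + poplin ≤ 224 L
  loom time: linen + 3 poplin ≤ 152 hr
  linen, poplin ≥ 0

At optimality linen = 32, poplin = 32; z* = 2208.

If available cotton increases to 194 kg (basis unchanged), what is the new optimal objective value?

At the optimum: cotton uses 192 of 192 (binding); labor uses 160 of 169 (slack = 9); dye uses 224 of 224 (binding); loom time uses 128 of 152 (slack = 24).
Since labor, loom time are not tight, their duals are 0.
From A_Bᵀ y = c: 4·y_cotton + 6·y_dye = 58; 2·y_cotton + 1·y_dye = 11.
This yields shadow prices y_cotton = 1, y_dye = 9.
Δz = y_cotton·Δb = 1 × (2) = 2, so new z* = 2208 + 2 = 2210.

2210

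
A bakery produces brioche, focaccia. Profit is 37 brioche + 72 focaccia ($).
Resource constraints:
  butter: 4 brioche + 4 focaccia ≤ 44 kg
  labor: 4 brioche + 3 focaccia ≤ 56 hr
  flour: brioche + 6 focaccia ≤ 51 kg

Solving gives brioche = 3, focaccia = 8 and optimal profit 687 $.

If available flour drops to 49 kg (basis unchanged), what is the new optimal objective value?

673

Binding: butter and flour. Non-binding: labor (20 unused).
By complementary slackness, y = 0 for the non-binding constraint.
The binding rows give the dual system: 4·y_butter + 1·y_flour = 37 and 4·y_butter + 6·y_flour = 72.
→ y_butter = 7.5 and y_flour = 7.
Δz = y_flour·Δb = 7 × (-2) = -14, so new z* = 687 − 14 = 673.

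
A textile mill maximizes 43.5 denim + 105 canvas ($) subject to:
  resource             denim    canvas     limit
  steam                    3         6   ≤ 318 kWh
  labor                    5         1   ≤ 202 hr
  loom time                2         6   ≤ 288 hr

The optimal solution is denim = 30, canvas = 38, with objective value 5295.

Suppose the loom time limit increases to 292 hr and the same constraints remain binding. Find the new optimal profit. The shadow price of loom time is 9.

Δb = 4, so new z* = 5295 + (9)·(4) = 5295 + 36 = 5331.

5331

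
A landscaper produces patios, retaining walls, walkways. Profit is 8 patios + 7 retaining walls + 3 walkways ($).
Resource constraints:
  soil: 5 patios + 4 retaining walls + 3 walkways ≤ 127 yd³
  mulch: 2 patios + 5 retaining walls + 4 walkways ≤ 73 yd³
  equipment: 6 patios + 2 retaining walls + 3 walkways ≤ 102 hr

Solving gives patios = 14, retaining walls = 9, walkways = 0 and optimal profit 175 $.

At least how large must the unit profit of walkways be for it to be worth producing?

7

Binding: mulch and equipment. Non-binding: soil (21 unused).
Slack constraints have shadow price 0 (complementary slackness).
The binding rows give the dual system: 2·y_mulch + 6·y_equipment = 8 and 5·y_mulch + 2·y_equipment = 7.
→ y_mulch = 1 and y_equipment = 1.
walkways enters the basis when its profit ≥ yᵀa₃ = 1·4 + 1·3 = 7.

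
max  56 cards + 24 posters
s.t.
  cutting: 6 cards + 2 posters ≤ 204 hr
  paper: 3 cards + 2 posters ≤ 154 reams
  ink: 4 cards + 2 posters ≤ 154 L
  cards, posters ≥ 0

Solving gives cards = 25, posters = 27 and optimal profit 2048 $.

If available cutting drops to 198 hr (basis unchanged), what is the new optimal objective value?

Binding: cutting and ink. Non-binding: paper (25 unused).
Since paper is not tight, its dual is 0.
From A_Bᵀ y = c: 6·y_cutting + 4·y_ink = 56; 2·y_cutting + 2·y_ink = 24.
Solving: y_cutting = 4, y_ink = 8.
Δz = y_cutting·Δb = 4 × (-6) = -24, so new z* = 2048 − 24 = 2024.

2024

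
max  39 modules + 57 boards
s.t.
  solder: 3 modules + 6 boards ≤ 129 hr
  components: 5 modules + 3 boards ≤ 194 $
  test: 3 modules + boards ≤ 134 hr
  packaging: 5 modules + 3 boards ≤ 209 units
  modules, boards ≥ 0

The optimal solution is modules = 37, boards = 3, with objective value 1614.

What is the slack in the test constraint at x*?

test used = 3·37 + 1·3 = 114; slack = 134 − 114 = 20.

20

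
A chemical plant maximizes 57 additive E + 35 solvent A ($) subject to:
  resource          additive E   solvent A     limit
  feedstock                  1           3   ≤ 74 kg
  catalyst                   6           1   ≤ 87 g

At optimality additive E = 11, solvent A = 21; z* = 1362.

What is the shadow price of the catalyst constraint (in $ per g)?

Check each constraint at x*: feedstock 74/74 (tight); catalyst 87/87 (tight).
From A_Bᵀ y = c: 1·y_feedstock + 6·y_catalyst = 57; 3·y_feedstock + 1·y_catalyst = 35.
→ y_feedstock = 9 and y_catalyst = 8.
Shadow price of catalyst = 8.

8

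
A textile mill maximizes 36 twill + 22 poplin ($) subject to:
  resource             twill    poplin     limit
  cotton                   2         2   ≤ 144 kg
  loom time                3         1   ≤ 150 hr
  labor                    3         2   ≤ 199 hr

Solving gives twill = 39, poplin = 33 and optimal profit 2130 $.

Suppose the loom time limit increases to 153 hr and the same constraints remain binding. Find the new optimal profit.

Check each constraint at x*: cotton 144/144 (tight); loom time 150/150 (tight); labor 183/199 (slack 16).
By complementary slackness, y = 0 for the non-binding constraint.
Dual feasibility on the basic columns requires 2·y_cotton + 3·y_loom time = 36, 2·y_cotton + 1·y_loom time = 22.
→ y_cotton = 7.5 and y_loom time = 7.
Δz = y_loom time·Δb = 7 × (3) = 21, so new z* = 2130 + 21 = 2151.

2151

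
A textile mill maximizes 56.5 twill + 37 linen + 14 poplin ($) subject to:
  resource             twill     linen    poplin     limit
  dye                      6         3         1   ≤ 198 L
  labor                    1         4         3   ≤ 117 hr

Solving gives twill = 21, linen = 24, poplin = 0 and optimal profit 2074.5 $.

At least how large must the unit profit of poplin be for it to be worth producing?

Both dye and labor are binding at x*.
From A_Bᵀ y = c: 6·y_dye + 1·y_labor = 56.5; 3·y_dye + 4·y_labor = 37.
Solving: y_dye = 9, y_labor = 2.5.
poplin enters the basis when its profit ≥ yᵀa₃ = 9·1 + 2.5·3 = 16.5.

16.5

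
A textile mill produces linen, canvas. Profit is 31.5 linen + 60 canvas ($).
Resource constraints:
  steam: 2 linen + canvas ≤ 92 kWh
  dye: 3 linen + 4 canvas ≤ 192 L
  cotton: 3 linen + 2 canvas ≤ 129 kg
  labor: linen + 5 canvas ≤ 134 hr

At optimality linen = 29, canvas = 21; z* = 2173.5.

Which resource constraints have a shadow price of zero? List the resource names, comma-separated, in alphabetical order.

steam: 79/92 (slack 13)
dye: 171/192 (slack 21)
cotton: 129/129 (binding)
labor: 134/134 (binding)
By complementary slackness, a constraint with positive slack has shadow price 0 → dye, steam.

dye, steam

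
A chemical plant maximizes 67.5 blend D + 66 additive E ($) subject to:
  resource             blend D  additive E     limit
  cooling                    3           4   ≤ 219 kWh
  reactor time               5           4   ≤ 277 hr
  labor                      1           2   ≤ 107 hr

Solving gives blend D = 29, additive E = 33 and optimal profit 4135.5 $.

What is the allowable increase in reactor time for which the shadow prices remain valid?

Binding constraints: cooling, reactor time. The basis is B = [[3,4],[5,4]] with det -8.
Per unit increase in reactor time, x* moves by d = (0.5, -0.375).
The basis stays optimal until additive E reaches 0; allowable increase = 88 hr.

88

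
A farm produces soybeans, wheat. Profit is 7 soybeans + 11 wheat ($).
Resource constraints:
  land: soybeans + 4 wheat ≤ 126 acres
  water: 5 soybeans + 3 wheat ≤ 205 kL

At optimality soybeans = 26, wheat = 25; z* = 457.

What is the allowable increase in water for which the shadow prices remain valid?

Binding constraints: land, water. The basis is B = [[1,4],[5,3]] with det -17.
Per unit increase in water, x* moves by d = (0.2353, -0.0588).
The basis stays optimal until wheat reaches 0; allowable increase = 425 kL.

425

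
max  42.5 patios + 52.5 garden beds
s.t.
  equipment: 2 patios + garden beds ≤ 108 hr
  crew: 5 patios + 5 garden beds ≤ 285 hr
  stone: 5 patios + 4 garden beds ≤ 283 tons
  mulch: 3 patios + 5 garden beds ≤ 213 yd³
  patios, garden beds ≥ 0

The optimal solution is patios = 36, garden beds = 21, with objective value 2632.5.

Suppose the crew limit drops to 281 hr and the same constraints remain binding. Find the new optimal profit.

2610.5

At the optimum: equipment uses 93 of 108 (slack = 15); crew uses 285 of 285 (binding); stone uses 264 of 283 (slack = 19); mulch uses 213 of 213 (binding).
By complementary slackness, y = 0 for the non-binding constraints.
From A_Bᵀ y = c: 5·y_crew + 3·y_mulch = 42.5; 5·y_crew + 5·y_mulch = 52.5.
→ y_crew = 5.5 and y_mulch = 5.
Δz = y_crew·Δb = 5.5 × (-4) = -22, so new z* = 2632.5 − 22 = 2610.5.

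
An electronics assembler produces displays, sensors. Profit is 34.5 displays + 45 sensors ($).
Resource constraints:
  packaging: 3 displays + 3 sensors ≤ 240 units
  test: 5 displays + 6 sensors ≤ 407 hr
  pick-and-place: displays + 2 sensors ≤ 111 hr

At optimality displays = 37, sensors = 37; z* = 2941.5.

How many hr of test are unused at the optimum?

0

test used = 5·37 + 6·37 = 407; slack = 407 − 407 = 0.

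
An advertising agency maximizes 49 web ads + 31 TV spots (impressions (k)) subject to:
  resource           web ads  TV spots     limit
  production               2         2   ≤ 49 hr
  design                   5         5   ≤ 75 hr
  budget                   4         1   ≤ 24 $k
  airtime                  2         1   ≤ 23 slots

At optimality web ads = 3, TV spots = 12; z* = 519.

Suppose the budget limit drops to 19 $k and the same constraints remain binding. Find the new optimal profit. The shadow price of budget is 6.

Δb = -5, so new z* = 519 + (6)·(-5) = 519 − 30 = 489.

489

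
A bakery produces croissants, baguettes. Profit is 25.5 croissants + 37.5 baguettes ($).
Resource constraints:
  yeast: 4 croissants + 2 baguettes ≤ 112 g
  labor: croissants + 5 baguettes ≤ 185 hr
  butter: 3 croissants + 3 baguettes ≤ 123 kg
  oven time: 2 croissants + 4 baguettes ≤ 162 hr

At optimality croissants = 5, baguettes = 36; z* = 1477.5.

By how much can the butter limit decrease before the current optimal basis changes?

12

Binding constraints: labor, butter. The basis is B = [[1,5],[3,3]] with det -12.
Per unit decrease in butter, x* moves by d = (-0.4167, 0.0833).
The basis stays optimal until croissants reaches 0; allowable decrease = 12 kg.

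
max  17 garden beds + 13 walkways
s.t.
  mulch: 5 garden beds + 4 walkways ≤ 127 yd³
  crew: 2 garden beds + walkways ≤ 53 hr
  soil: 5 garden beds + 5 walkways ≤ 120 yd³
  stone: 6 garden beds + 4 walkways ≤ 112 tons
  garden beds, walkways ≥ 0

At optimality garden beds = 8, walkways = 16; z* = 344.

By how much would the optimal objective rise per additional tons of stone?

2

At the optimum: mulch uses 104 of 127 (slack = 23); crew uses 32 of 53 (slack = 21); soil uses 120 of 120 (binding); stone uses 112 of 112 (binding).
Slack constraints have shadow price 0 (complementary slackness).
The binding rows give the dual system: 5·y_soil + 6·y_stone = 17 and 5·y_soil + 4·y_stone = 13.
→ y_soil = 1 and y_stone = 2.
Shadow price of stone = 2.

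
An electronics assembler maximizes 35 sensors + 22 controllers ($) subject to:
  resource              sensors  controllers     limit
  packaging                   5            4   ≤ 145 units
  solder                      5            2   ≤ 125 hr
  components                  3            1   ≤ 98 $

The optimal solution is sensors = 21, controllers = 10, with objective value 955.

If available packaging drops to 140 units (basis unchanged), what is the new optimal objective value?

935

Check each constraint at x*: packaging 145/145 (tight); solder 125/125 (tight); components 73/98 (slack 25).
Since components is not tight, its dual is 0.
Dual feasibility on the basic columns requires 5·y_packaging + 5·y_solder = 35, 4·y_packaging + 2·y_solder = 22.
Solving: y_packaging = 4, y_solder = 3.
Δz = y_packaging·Δb = 4 × (-5) = -20, so new z* = 955 − 20 = 935.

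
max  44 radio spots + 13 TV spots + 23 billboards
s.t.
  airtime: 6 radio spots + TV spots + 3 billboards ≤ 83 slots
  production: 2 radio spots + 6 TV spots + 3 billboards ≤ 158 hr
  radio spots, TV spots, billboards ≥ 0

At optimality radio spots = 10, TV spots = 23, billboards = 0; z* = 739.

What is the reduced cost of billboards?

-1

Check each constraint at x*: airtime 83/83 (tight); production 158/158 (tight).
The binding rows give the dual system: 6·y_airtime + 2·y_production = 44 and 1·y_airtime + 6·y_production = 13.
→ y_airtime = 7 and y_production = 1.
Reduced cost of billboards: c₃ − yᵀa₃ = 23 − (7·3 + 1·3) = 23 − 24 = -1.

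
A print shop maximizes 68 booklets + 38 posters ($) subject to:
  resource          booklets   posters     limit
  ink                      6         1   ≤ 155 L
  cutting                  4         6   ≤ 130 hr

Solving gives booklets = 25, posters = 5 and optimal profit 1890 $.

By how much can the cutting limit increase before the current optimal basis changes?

800

Binding constraints: ink, cutting. The basis is B = [[6,1],[4,6]] with det 32.
Per unit increase in cutting, x* moves by d = (-0.03125, 0.1875).
The basis stays optimal until booklets reaches 0; allowable increase = 800 hr.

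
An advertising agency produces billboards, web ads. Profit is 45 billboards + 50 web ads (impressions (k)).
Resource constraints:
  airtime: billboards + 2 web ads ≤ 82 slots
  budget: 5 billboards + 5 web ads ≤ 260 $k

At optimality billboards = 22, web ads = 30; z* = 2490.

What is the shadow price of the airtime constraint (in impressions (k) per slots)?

5

Both airtime and budget are binding at x*.
From A_Bᵀ y = c: 1·y_airtime + 5·y_budget = 45; 2·y_airtime + 5·y_budget = 50.
Solving: y_airtime = 5, y_budget = 8.
Shadow price of airtime = 5.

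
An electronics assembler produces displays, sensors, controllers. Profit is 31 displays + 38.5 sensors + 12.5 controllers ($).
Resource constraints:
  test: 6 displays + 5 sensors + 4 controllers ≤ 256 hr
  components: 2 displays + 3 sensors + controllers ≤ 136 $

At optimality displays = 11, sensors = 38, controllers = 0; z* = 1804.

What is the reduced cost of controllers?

-5

Both test and components are binding at x*.
From A_Bᵀ y = c: 6·y_test + 2·y_components = 31; 5·y_test + 3·y_components = 38.5.
→ y_test = 2 and y_components = 9.5.
Reduced cost of controllers: c₃ − yᵀa₃ = 12.5 − (2·4 + 9.5·1) = 12.5 − 17.5 = -5.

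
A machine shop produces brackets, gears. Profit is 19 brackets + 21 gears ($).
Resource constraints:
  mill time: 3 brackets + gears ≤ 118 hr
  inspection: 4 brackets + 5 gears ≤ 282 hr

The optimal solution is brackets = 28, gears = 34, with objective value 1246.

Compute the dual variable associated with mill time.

At the optimum: mill time uses 118 of 118 (binding); inspection uses 282 of 282 (binding).
Dual feasibility on the basic columns requires 3·y_mill time + 4·y_inspection = 19, 1·y_mill time + 5·y_inspection = 21.
This yields shadow prices y_mill time = 1, y_inspection = 4.
Shadow price of mill time = 1.

1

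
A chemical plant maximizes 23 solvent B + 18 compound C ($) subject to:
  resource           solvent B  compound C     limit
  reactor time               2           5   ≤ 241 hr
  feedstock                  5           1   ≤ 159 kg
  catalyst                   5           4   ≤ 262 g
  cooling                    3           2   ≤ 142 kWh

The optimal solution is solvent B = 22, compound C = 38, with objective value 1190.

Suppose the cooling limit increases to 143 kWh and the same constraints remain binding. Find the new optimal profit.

At the optimum: reactor time uses 234 of 241 (slack = 7); feedstock uses 148 of 159 (slack = 11); catalyst uses 262 of 262 (binding); cooling uses 142 of 142 (binding).
Slack constraints have shadow price 0 (complementary slackness).
From A_Bᵀ y = c: 5·y_catalyst + 3·y_cooling = 23; 4·y_catalyst + 2·y_cooling = 18.
Solving: y_catalyst = 4, y_cooling = 1.
Δz = y_cooling·Δb = 1 × (1) = 1, so new z* = 1190 + 1 = 1191.

1191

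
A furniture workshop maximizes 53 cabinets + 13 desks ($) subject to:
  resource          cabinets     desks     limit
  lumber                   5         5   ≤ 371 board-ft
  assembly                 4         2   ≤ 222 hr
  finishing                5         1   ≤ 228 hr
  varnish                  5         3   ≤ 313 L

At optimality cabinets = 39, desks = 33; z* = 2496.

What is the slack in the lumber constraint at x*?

11

lumber used = 5·39 + 5·33 = 360; slack = 371 − 360 = 11.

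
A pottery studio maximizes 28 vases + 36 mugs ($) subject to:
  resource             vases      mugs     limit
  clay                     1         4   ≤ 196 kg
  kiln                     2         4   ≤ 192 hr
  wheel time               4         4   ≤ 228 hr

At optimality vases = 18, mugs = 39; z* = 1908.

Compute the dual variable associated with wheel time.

Check each constraint at x*: clay 174/196 (slack 22); kiln 192/192 (tight); wheel time 228/228 (tight).
By complementary slackness, y = 0 for the non-binding constraint.
From A_Bᵀ y = c: 2·y_kiln + 4·y_wheel time = 28; 4·y_kiln + 4·y_wheel time = 36.
→ y_kiln = 4 and y_wheel time = 5.
Shadow price of wheel time = 5.

5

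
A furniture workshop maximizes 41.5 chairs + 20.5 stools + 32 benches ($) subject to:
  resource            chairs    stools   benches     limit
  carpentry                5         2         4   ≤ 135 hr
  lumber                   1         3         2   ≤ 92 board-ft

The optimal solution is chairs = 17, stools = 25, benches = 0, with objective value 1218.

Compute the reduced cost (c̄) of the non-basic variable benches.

-3

Check each constraint at x*: carpentry 135/135 (tight); lumber 92/92 (tight).
The binding rows give the dual system: 5·y_carpentry + 1·y_lumber = 41.5 and 2·y_carpentry + 3·y_lumber = 20.5.
This yields shadow prices y_carpentry = 8, y_lumber = 1.5.
Reduced cost of benches: c₃ − yᵀa₃ = 32 − (8·4 + 1.5·2) = 32 − 35 = -3.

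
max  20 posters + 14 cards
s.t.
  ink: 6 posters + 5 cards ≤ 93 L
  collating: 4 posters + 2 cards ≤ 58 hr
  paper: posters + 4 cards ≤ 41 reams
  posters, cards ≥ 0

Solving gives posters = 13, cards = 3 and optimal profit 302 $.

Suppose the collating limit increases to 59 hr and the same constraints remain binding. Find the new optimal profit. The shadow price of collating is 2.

Δb = 1, so new z* = 302 + (2)·(1) = 302 + 2 = 304.

304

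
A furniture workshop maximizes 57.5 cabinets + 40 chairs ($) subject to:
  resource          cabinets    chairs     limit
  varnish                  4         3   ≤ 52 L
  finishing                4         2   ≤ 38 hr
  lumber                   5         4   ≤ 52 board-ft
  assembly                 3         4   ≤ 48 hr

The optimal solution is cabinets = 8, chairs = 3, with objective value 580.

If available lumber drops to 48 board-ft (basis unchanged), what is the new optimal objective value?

550

At the optimum: varnish uses 41 of 52 (slack = 11); finishing uses 38 of 38 (binding); lumber uses 52 of 52 (binding); assembly uses 36 of 48 (slack = 12).
By complementary slackness, y = 0 for the non-binding constraints.
From A_Bᵀ y = c: 4·y_finishing + 5·y_lumber = 57.5; 2·y_finishing + 4·y_lumber = 40.
This yields shadow prices y_finishing = 5, y_lumber = 7.5.
Δz = y_lumber·Δb = 7.5 × (-4) = -30, so new z* = 580 − 30 = 550.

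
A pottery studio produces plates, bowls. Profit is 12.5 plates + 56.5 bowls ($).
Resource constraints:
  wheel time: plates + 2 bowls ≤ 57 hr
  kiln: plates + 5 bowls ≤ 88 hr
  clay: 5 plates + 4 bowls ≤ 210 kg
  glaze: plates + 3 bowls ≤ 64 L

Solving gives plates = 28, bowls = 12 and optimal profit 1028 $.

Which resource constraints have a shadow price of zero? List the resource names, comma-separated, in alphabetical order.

wheel time: 52/57 (slack 5)
kiln: 88/88 (binding)
clay: 188/210 (slack 22)
glaze: 64/64 (binding)
By complementary slackness, a constraint with positive slack has shadow price 0 → clay, wheel time.

clay, wheel time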